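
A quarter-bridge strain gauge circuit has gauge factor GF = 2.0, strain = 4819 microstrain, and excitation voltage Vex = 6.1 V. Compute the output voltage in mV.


Quarter bridge output: Vout = (GF * epsilon * Vex) / 4.
Vout = (2.0 * 4819e-6 * 6.1) / 4
Vout = 0.0587918 / 4 V
Vout = 0.01469795 V = 14.6979 mV

14.6979 mV


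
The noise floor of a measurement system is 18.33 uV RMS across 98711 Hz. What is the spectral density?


Noise spectral density = Vrms / sqrt(BW).
NSD = 18.33 / sqrt(98711)
NSD = 18.33 / 314.1831
NSD = 0.0583 uV/sqrt(Hz)

0.0583 uV/sqrt(Hz)


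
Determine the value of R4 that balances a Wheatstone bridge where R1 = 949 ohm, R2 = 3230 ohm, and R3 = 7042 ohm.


At balance: R1*R4 = R2*R3, so R4 = R2*R3/R1.
R4 = 3230 * 7042 / 949
R4 = 22745660 / 949
R4 = 23968.03 ohm

23968.03 ohm


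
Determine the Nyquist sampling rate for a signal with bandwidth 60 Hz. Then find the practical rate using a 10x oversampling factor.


By Nyquist theorem, fs_min = 2 * fmax.
fs_min = 2 * 60 = 120 Hz
Practical rate = 10 * fs_min = 10 * 120 = 1200 Hz

fs_min = 120 Hz, fs_practical = 1200 Hz


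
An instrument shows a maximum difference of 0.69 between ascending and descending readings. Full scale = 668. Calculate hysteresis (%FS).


Hysteresis = (max difference / full scale) * 100%.
H = (0.69 / 668) * 100
H = 0.103 %FS

0.103 %FS


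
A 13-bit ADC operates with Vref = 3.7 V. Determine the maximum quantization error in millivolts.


The maximum quantization error is +/- LSB/2.
LSB = Vref / 2^n = 3.7 / 8192 = 0.00045166 V
Max error = LSB / 2 = 0.00045166 / 2 = 0.00022583 V
Max error = 0.2258 mV

0.2258 mV


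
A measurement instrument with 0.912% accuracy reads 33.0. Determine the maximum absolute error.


Absolute error = (accuracy% / 100) * reading.
Error = (0.912 / 100) * 33.0
Error = 0.00912 * 33.0
Error = 0.301

0.301


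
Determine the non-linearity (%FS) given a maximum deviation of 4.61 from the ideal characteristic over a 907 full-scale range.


Linearity error = (max deviation / full scale) * 100%.
Linearity = (4.61 / 907) * 100
Linearity = 0.508 %FS

0.508 %FS


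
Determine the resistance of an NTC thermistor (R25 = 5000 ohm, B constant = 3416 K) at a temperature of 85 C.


NTC thermistor equation: Rt = R25 * exp(B * (1/T - 1/T25)).
T in Kelvin: 358.15 K, T25 = 298.15 K
1/T - 1/T25 = 1/358.15 - 1/298.15 = -0.00056189
B * (1/T - 1/T25) = 3416 * -0.00056189 = -1.9194
Rt = 5000 * exp(-1.9194) = 733.5 ohm

733.5 ohm


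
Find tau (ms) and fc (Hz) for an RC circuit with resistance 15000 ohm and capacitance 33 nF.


Time constant: tau = R * C.
tau = 15000 * 3.30e-08 = 0.000495 s
tau = 0.495 ms
Cutoff frequency: fc = 1 / (2*pi*R*C).
fc = 1 / (2*pi*0.000495) = 321.53 Hz

tau = 0.495 ms, fc = 321.53 Hz


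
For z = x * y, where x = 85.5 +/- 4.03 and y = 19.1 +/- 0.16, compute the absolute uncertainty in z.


For a product z = x*y, the relative uncertainty is:
uz/z = sqrt((ux/x)^2 + (uy/y)^2)
Relative uncertainties: ux/x = 4.03/85.5 = 0.047135
uy/y = 0.16/19.1 = 0.008377
z = 85.5 * 19.1 = 1633.1
uz = 1633.1 * sqrt(0.047135^2 + 0.008377^2) = 78.179

78.179


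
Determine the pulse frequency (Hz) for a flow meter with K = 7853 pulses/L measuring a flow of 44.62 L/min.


Frequency = K * Q / 60 (converting L/min to L/s).
f = 7853 * 44.62 / 60
f = 350400.86 / 60
f = 5840.01 Hz

5840.01 Hz


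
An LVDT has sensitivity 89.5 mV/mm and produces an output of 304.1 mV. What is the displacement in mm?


Displacement = Vout / sensitivity.
d = 304.1 / 89.5
d = 3.398 mm

3.398 mm


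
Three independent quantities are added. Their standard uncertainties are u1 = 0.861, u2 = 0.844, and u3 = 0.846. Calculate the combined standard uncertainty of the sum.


For a sum of independent quantities, uc = sqrt(u1^2 + u2^2 + u3^2).
uc = sqrt(0.861^2 + 0.844^2 + 0.846^2)
uc = sqrt(0.741321 + 0.712336 + 0.715716)
uc = 1.4729

1.4729


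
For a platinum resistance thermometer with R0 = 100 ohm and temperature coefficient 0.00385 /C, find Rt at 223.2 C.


The RTD equation: Rt = R0 * (1 + alpha * T).
Rt = 100 * (1 + 0.00385 * 223.2)
Rt = 100 * (1 + 0.85932)
Rt = 100 * 1.85932
Rt = 185.932 ohm

185.932 ohm


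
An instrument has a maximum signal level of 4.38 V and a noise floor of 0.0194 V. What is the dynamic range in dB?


Dynamic range = 20 * log10(Vmax / Vnoise).
DR = 20 * log10(4.38 / 0.0194)
DR = 20 * log10(225.77)
DR = 47.07 dB

47.07 dB


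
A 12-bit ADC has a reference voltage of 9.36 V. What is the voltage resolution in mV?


The resolution (LSB) of an ADC is Vref / 2^n.
LSB = 9.36 / 2^12
LSB = 9.36 / 4096
LSB = 0.00228516 V = 2.28515625 mV

2.28515625 mV


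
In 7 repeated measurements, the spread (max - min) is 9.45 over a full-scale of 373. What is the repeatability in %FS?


Repeatability = (spread / full scale) * 100%.
R = (9.45 / 373) * 100
R = 2.534 %FS

2.534 %FS


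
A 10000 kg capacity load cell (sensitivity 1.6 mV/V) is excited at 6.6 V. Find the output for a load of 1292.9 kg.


Vout = rated_output * Vex * (load / capacity).
Vout = 1.6 * 6.6 * (1292.9 / 10000)
Vout = 1.6 * 6.6 * 0.12929
Vout = 1.365 mV

1.365 mV


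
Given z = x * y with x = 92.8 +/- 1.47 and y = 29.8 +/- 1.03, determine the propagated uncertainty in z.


For a product z = x*y, the relative uncertainty is:
uz/z = sqrt((ux/x)^2 + (uy/y)^2)
Relative uncertainties: ux/x = 1.47/92.8 = 0.015841
uy/y = 1.03/29.8 = 0.034564
z = 92.8 * 29.8 = 2765.4
uz = 2765.4 * sqrt(0.015841^2 + 0.034564^2) = 105.144

105.144


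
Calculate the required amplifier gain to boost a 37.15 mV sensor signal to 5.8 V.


Gain = Vout / Vin (converting to same units).
G = 5.8 V / 37.15 mV
G = 5800.0 mV / 37.15 mV
G = 156.12

156.12


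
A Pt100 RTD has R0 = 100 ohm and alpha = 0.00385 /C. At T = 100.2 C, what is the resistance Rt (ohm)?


The RTD equation: Rt = R0 * (1 + alpha * T).
Rt = 100 * (1 + 0.00385 * 100.2)
Rt = 100 * (1 + 0.38577)
Rt = 100 * 1.38577
Rt = 138.577 ohm

138.577 ohm


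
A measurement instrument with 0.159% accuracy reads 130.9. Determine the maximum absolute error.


Absolute error = (accuracy% / 100) * reading.
Error = (0.159 / 100) * 130.9
Error = 0.00159 * 130.9
Error = 0.2081

0.2081


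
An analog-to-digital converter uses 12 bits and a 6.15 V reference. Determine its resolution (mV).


The resolution (LSB) of an ADC is Vref / 2^n.
LSB = 6.15 / 2^12
LSB = 6.15 / 4096
LSB = 0.00150146 V = 1.50146484 mV

1.50146484 mV


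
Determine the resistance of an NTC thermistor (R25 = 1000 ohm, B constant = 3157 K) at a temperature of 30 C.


NTC thermistor equation: Rt = R25 * exp(B * (1/T - 1/T25)).
T in Kelvin: 303.15 K, T25 = 298.15 K
1/T - 1/T25 = 1/303.15 - 1/298.15 = -5.532e-05
B * (1/T - 1/T25) = 3157 * -5.532e-05 = -0.1746
Rt = 1000 * exp(-0.1746) = 839.8 ohm

839.8 ohm


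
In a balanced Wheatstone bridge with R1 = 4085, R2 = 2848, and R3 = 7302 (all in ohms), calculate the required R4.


At balance: R1*R4 = R2*R3, so R4 = R2*R3/R1.
R4 = 2848 * 7302 / 4085
R4 = 20796096 / 4085
R4 = 5090.84 ohm

5090.84 ohm


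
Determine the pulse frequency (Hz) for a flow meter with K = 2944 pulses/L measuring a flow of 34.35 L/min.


Frequency = K * Q / 60 (converting L/min to L/s).
f = 2944 * 34.35 / 60
f = 101126.4 / 60
f = 1685.44 Hz

1685.44 Hz


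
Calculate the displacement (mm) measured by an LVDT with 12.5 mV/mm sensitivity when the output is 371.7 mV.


Displacement = Vout / sensitivity.
d = 371.7 / 12.5
d = 29.736 mm

29.736 mm


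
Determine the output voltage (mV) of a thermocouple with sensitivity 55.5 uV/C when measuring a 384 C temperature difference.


The thermocouple output V = sensitivity * dT.
V = 55.5 uV/C * 384 C
V = 21312.0 uV
V = 21.312 mV

21.312 mV


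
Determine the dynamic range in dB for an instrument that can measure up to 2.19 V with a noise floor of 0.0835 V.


Dynamic range = 20 * log10(Vmax / Vnoise).
DR = 20 * log10(2.19 / 0.0835)
DR = 20 * log10(26.23)
DR = 28.38 dB

28.38 dB


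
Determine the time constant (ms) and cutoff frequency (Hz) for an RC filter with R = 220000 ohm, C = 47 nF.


Time constant: tau = R * C.
tau = 220000 * 4.70e-08 = 0.01034 s
tau = 10.34 ms
Cutoff frequency: fc = 1 / (2*pi*R*C).
fc = 1 / (2*pi*0.01034) = 15.39 Hz

tau = 10.34 ms, fc = 15.39 Hz


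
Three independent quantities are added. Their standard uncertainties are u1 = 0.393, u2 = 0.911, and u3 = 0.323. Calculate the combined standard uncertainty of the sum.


For a sum of independent quantities, uc = sqrt(u1^2 + u2^2 + u3^2).
uc = sqrt(0.393^2 + 0.911^2 + 0.323^2)
uc = sqrt(0.154449 + 0.829921 + 0.104329)
uc = 1.0434

1.0434


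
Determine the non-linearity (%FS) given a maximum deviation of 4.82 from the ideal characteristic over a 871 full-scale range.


Linearity error = (max deviation / full scale) * 100%.
Linearity = (4.82 / 871) * 100
Linearity = 0.553 %FS

0.553 %FS


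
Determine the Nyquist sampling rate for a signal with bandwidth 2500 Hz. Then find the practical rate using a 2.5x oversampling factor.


By Nyquist theorem, fs_min = 2 * fmax.
fs_min = 2 * 2500 = 5000 Hz
Practical rate = 2.5 * fs_min = 2.5 * 5000 = 12500 Hz

fs_min = 5000 Hz, fs_practical = 12500 Hz


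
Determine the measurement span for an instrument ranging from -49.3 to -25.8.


Span = upper range - lower range.
Span = -25.8 - (-49.3)
Span = 23.5

23.5


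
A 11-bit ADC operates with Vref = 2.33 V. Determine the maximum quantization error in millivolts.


The maximum quantization error is +/- LSB/2.
LSB = Vref / 2^n = 2.33 / 2048 = 0.0011377 V
Max error = LSB / 2 = 0.0011377 / 2 = 0.00056885 V
Max error = 0.5688 mV

0.5688 mV


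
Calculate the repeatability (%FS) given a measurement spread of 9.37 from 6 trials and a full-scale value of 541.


Repeatability = (spread / full scale) * 100%.
R = (9.37 / 541) * 100
R = 1.732 %FS

1.732 %FS


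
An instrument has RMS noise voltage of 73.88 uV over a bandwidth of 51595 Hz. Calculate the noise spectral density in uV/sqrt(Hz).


Noise spectral density = Vrms / sqrt(BW).
NSD = 73.88 / sqrt(51595)
NSD = 73.88 / 227.1453
NSD = 0.3253 uV/sqrt(Hz)

0.3253 uV/sqrt(Hz)


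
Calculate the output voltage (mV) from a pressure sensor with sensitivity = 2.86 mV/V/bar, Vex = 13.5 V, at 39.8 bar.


Output = sensitivity * Vex * P.
Vout = 2.86 * 13.5 * 39.8
Vout = 38.61 * 39.8
Vout = 1536.68 mV

1536.68 mV


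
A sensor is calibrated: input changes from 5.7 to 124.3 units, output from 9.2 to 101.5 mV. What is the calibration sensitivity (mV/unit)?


Sensitivity = (y2 - y1) / (x2 - x1).
S = (101.5 - 9.2) / (124.3 - 5.7)
S = 92.3 / 118.6
S = 0.7782 mV/unit

0.7782 mV/unit


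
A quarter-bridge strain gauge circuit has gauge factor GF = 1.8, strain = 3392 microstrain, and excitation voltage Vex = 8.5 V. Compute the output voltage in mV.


Quarter bridge output: Vout = (GF * epsilon * Vex) / 4.
Vout = (1.8 * 3392e-6 * 8.5) / 4
Vout = 0.0518976 / 4 V
Vout = 0.0129744 V = 12.9744 mV

12.9744 mV


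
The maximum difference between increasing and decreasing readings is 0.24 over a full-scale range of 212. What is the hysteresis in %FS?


Hysteresis = (max difference / full scale) * 100%.
H = (0.24 / 212) * 100
H = 0.113 %FS

0.113 %FS


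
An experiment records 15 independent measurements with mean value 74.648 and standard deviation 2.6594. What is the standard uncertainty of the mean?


The standard uncertainty for Type A evaluation is u = s / sqrt(n).
u = 2.6594 / sqrt(15)
u = 2.6594 / 3.873
u = 0.6867

0.6867


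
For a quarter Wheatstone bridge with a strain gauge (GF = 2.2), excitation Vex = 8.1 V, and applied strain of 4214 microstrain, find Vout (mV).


Quarter bridge output: Vout = (GF * epsilon * Vex) / 4.
Vout = (2.2 * 4214e-6 * 8.1) / 4
Vout = 0.07509348 / 4 V
Vout = 0.01877337 V = 18.7734 mV

18.7734 mV


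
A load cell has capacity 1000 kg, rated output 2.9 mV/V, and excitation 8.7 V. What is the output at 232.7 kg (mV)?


Vout = rated_output * Vex * (load / capacity).
Vout = 2.9 * 8.7 * (232.7 / 1000)
Vout = 2.9 * 8.7 * 0.2327
Vout = 5.871 mV

5.871 mV


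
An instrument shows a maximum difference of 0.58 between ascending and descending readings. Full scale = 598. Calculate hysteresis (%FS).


Hysteresis = (max difference / full scale) * 100%.
H = (0.58 / 598) * 100
H = 0.097 %FS

0.097 %FS


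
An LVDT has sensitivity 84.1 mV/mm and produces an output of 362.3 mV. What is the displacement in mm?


Displacement = Vout / sensitivity.
d = 362.3 / 84.1
d = 4.308 mm

4.308 mm


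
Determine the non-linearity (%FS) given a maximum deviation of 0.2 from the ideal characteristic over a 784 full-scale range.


Linearity error = (max deviation / full scale) * 100%.
Linearity = (0.2 / 784) * 100
Linearity = 0.026 %FS

0.026 %FS


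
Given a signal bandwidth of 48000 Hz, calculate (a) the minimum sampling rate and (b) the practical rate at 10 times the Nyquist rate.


By Nyquist theorem, fs_min = 2 * fmax.
fs_min = 2 * 48000 = 96000 Hz
Practical rate = 10 * fs_min = 10 * 96000 = 960000 Hz

fs_min = 96000 Hz, fs_practical = 960000 Hz


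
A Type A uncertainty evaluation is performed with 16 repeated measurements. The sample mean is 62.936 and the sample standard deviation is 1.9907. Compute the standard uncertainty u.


The standard uncertainty for Type A evaluation is u = s / sqrt(n).
u = 1.9907 / sqrt(16)
u = 1.9907 / 4.0
u = 0.4977

0.4977


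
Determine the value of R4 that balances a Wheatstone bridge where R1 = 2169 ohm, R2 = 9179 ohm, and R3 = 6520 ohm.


At balance: R1*R4 = R2*R3, so R4 = R2*R3/R1.
R4 = 9179 * 6520 / 2169
R4 = 59847080 / 2169
R4 = 27592.01 ohm

27592.01 ohm


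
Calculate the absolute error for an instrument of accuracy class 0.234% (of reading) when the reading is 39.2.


Absolute error = (accuracy% / 100) * reading.
Error = (0.234 / 100) * 39.2
Error = 0.00234 * 39.2
Error = 0.0917

0.0917


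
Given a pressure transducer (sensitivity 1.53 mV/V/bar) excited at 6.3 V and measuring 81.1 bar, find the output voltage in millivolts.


Output = sensitivity * Vex * P.
Vout = 1.53 * 6.3 * 81.1
Vout = 9.639 * 81.1
Vout = 781.72 mV

781.72 mV


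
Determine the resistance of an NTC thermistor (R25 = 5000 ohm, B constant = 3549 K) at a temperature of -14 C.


NTC thermistor equation: Rt = R25 * exp(B * (1/T - 1/T25)).
T in Kelvin: 259.15 K, T25 = 298.15 K
1/T - 1/T25 = 1/259.15 - 1/298.15 = 0.00050475
B * (1/T - 1/T25) = 3549 * 0.00050475 = 1.7914
Rt = 5000 * exp(1.7914) = 29988.2 ohm

29988.2 ohm


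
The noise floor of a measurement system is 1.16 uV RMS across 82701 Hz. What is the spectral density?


Noise spectral density = Vrms / sqrt(BW).
NSD = 1.16 / sqrt(82701)
NSD = 1.16 / 287.5778
NSD = 0.004 uV/sqrt(Hz)

0.004 uV/sqrt(Hz)


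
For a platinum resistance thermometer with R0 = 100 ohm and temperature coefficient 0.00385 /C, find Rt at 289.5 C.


The RTD equation: Rt = R0 * (1 + alpha * T).
Rt = 100 * (1 + 0.00385 * 289.5)
Rt = 100 * (1 + 1.114575)
Rt = 100 * 2.114575
Rt = 211.458 ohm

211.458 ohm


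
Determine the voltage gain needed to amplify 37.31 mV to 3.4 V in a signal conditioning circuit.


Gain = Vout / Vin (converting to same units).
G = 3.4 V / 37.31 mV
G = 3400.0 mV / 37.31 mV
G = 91.13

91.13


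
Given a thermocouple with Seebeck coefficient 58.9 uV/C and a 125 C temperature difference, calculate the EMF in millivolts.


The thermocouple output V = sensitivity * dT.
V = 58.9 uV/C * 125 C
V = 7362.5 uV
V = 7.362 mV

7.362 mV


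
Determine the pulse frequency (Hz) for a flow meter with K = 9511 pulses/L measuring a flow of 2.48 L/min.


Frequency = K * Q / 60 (converting L/min to L/s).
f = 9511 * 2.48 / 60
f = 23587.28 / 60
f = 393.12 Hz

393.12 Hz


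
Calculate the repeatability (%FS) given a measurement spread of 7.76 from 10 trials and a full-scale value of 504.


Repeatability = (spread / full scale) * 100%.
R = (7.76 / 504) * 100
R = 1.54 %FS

1.54 %FS


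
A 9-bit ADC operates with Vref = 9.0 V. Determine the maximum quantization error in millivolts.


The maximum quantization error is +/- LSB/2.
LSB = Vref / 2^n = 9.0 / 512 = 0.01757812 V
Max error = LSB / 2 = 0.01757812 / 2 = 0.00878906 V
Max error = 8.7891 mV

8.7891 mV


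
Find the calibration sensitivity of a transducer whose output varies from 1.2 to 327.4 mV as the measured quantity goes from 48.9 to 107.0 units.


Sensitivity = (y2 - y1) / (x2 - x1).
S = (327.4 - 1.2) / (107.0 - 48.9)
S = 326.2 / 58.1
S = 5.6145 mV/unit

5.6145 mV/unit


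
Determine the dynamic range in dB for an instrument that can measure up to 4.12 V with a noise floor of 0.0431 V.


Dynamic range = 20 * log10(Vmax / Vnoise).
DR = 20 * log10(4.12 / 0.0431)
DR = 20 * log10(95.59)
DR = 39.61 dB

39.61 dB


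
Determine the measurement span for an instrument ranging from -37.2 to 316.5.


Span = upper range - lower range.
Span = 316.5 - (-37.2)
Span = 353.7

353.7


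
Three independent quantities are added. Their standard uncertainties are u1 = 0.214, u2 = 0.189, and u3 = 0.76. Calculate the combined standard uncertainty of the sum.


For a sum of independent quantities, uc = sqrt(u1^2 + u2^2 + u3^2).
uc = sqrt(0.214^2 + 0.189^2 + 0.76^2)
uc = sqrt(0.045796 + 0.035721 + 0.5776)
uc = 0.8119

0.8119


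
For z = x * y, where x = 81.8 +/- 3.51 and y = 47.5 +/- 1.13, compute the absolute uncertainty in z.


For a product z = x*y, the relative uncertainty is:
uz/z = sqrt((ux/x)^2 + (uy/y)^2)
Relative uncertainties: ux/x = 3.51/81.8 = 0.04291
uy/y = 1.13/47.5 = 0.023789
z = 81.8 * 47.5 = 3885.5
uz = 3885.5 * sqrt(0.04291^2 + 0.023789^2) = 190.634

190.634


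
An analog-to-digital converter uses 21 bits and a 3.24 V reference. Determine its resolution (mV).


The resolution (LSB) of an ADC is Vref / 2^n.
LSB = 3.24 / 2^21
LSB = 3.24 / 2097152
LSB = 1.54e-06 V = 0.00154495 mV

0.00154495 mV


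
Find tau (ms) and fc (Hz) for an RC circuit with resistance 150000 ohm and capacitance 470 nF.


Time constant: tau = R * C.
tau = 150000 * 4.70e-07 = 0.0705 s
tau = 70.5 ms
Cutoff frequency: fc = 1 / (2*pi*R*C).
fc = 1 / (2*pi*0.0705) = 2.26 Hz

tau = 70.5 ms, fc = 2.26 Hz


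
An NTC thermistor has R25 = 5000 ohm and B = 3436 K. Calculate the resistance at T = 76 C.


NTC thermistor equation: Rt = R25 * exp(B * (1/T - 1/T25)).
T in Kelvin: 349.15 K, T25 = 298.15 K
1/T - 1/T25 = 1/349.15 - 1/298.15 = -0.00048992
B * (1/T - 1/T25) = 3436 * -0.00048992 = -1.6834
Rt = 5000 * exp(-1.6834) = 928.7 ohm

928.7 ohm


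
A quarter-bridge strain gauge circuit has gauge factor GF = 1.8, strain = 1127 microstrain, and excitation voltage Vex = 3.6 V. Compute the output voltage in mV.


Quarter bridge output: Vout = (GF * epsilon * Vex) / 4.
Vout = (1.8 * 1127e-6 * 3.6) / 4
Vout = 0.00730296 / 4 V
Vout = 0.00182574 V = 1.8257 mV

1.8257 mV


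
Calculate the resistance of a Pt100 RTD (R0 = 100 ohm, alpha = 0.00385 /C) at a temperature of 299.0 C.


The RTD equation: Rt = R0 * (1 + alpha * T).
Rt = 100 * (1 + 0.00385 * 299.0)
Rt = 100 * (1 + 1.15115)
Rt = 100 * 2.15115
Rt = 215.115 ohm

215.115 ohm


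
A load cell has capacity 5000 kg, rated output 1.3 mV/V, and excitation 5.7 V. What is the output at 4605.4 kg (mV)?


Vout = rated_output * Vex * (load / capacity).
Vout = 1.3 * 5.7 * (4605.4 / 5000)
Vout = 1.3 * 5.7 * 0.92108
Vout = 6.825 mV

6.825 mV


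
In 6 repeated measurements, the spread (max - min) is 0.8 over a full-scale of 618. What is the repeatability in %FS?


Repeatability = (spread / full scale) * 100%.
R = (0.8 / 618) * 100
R = 0.129 %FS

0.129 %FS


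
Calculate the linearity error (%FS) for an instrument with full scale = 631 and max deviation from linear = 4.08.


Linearity error = (max deviation / full scale) * 100%.
Linearity = (4.08 / 631) * 100
Linearity = 0.647 %FS

0.647 %FS


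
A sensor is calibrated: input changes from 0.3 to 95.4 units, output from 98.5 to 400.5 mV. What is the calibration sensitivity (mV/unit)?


Sensitivity = (y2 - y1) / (x2 - x1).
S = (400.5 - 98.5) / (95.4 - 0.3)
S = 302.0 / 95.1
S = 3.1756 mV/unit

3.1756 mV/unit


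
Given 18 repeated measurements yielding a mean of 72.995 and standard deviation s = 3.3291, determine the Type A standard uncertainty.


The standard uncertainty for Type A evaluation is u = s / sqrt(n).
u = 3.3291 / sqrt(18)
u = 3.3291 / 4.2426
u = 0.7847

0.7847


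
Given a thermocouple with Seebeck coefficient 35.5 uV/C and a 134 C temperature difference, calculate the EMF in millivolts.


The thermocouple output V = sensitivity * dT.
V = 35.5 uV/C * 134 C
V = 4757.0 uV
V = 4.757 mV

4.757 mV


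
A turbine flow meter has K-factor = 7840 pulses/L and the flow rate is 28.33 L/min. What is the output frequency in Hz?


Frequency = K * Q / 60 (converting L/min to L/s).
f = 7840 * 28.33 / 60
f = 222107.2 / 60
f = 3701.79 Hz

3701.79 Hz


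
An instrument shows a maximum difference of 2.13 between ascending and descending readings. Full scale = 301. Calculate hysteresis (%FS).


Hysteresis = (max difference / full scale) * 100%.
H = (2.13 / 301) * 100
H = 0.708 %FS

0.708 %FS


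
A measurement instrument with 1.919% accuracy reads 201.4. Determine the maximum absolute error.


Absolute error = (accuracy% / 100) * reading.
Error = (1.919 / 100) * 201.4
Error = 0.01919 * 201.4
Error = 3.8649

3.8649


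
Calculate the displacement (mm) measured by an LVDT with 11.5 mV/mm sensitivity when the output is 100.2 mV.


Displacement = Vout / sensitivity.
d = 100.2 / 11.5
d = 8.713 mm

8.713 mm


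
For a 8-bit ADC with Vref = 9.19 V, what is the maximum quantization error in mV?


The maximum quantization error is +/- LSB/2.
LSB = Vref / 2^n = 9.19 / 256 = 0.03589844 V
Max error = LSB / 2 = 0.03589844 / 2 = 0.01794922 V
Max error = 17.9492 mV

17.9492 mV


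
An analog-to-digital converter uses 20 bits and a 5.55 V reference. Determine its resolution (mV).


The resolution (LSB) of an ADC is Vref / 2^n.
LSB = 5.55 / 2^20
LSB = 5.55 / 1048576
LSB = 5.29e-06 V = 0.00529289 mV

0.00529289 mV


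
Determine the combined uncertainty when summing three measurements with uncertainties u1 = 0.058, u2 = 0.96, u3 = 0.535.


For a sum of independent quantities, uc = sqrt(u1^2 + u2^2 + u3^2).
uc = sqrt(0.058^2 + 0.96^2 + 0.535^2)
uc = sqrt(0.003364 + 0.9216 + 0.286225)
uc = 1.1005

1.1005


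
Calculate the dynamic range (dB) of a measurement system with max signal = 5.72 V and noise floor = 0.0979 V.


Dynamic range = 20 * log10(Vmax / Vnoise).
DR = 20 * log10(5.72 / 0.0979)
DR = 20 * log10(58.43)
DR = 35.33 dB

35.33 dB


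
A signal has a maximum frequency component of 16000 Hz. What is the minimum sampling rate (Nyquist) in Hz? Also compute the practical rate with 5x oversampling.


By Nyquist theorem, fs_min = 2 * fmax.
fs_min = 2 * 16000 = 32000 Hz
Practical rate = 5 * fs_min = 5 * 32000 = 160000 Hz

fs_min = 32000 Hz, fs_practical = 160000 Hz


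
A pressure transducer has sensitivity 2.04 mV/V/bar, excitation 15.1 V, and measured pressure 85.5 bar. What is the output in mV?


Output = sensitivity * Vex * P.
Vout = 2.04 * 15.1 * 85.5
Vout = 30.804 * 85.5
Vout = 2633.74 mV

2633.74 mV


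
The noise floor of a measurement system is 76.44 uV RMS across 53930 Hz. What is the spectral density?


Noise spectral density = Vrms / sqrt(BW).
NSD = 76.44 / sqrt(53930)
NSD = 76.44 / 232.2283
NSD = 0.3292 uV/sqrt(Hz)

0.3292 uV/sqrt(Hz)


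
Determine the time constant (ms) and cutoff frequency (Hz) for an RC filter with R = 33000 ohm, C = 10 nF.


Time constant: tau = R * C.
tau = 33000 * 1.00e-08 = 0.00033 s
tau = 0.33 ms
Cutoff frequency: fc = 1 / (2*pi*R*C).
fc = 1 / (2*pi*0.00033) = 482.29 Hz

tau = 0.33 ms, fc = 482.29 Hz


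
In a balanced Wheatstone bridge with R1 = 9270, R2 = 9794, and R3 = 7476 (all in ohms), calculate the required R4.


At balance: R1*R4 = R2*R3, so R4 = R2*R3/R1.
R4 = 9794 * 7476 / 9270
R4 = 73219944 / 9270
R4 = 7898.59 ohm

7898.59 ohm


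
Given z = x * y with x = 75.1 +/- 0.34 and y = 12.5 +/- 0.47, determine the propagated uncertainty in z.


For a product z = x*y, the relative uncertainty is:
uz/z = sqrt((ux/x)^2 + (uy/y)^2)
Relative uncertainties: ux/x = 0.34/75.1 = 0.004527
uy/y = 0.47/12.5 = 0.0376
z = 75.1 * 12.5 = 938.7
uz = 938.7 * sqrt(0.004527^2 + 0.0376^2) = 35.552

35.552


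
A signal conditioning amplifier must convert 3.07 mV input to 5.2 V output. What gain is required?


Gain = Vout / Vin (converting to same units).
G = 5.2 V / 3.07 mV
G = 5200.0 mV / 3.07 mV
G = 1693.81

1693.81


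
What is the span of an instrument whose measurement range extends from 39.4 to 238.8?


Span = upper range - lower range.
Span = 238.8 - (39.4)
Span = 199.4

199.4


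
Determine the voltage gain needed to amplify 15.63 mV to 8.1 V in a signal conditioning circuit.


Gain = Vout / Vin (converting to same units).
G = 8.1 V / 15.63 mV
G = 8100.0 mV / 15.63 mV
G = 518.23

518.23


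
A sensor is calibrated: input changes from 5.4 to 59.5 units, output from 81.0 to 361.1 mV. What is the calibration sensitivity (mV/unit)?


Sensitivity = (y2 - y1) / (x2 - x1).
S = (361.1 - 81.0) / (59.5 - 5.4)
S = 280.1 / 54.1
S = 5.1774 mV/unit

5.1774 mV/unit


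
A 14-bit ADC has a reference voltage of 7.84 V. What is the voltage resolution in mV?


The resolution (LSB) of an ADC is Vref / 2^n.
LSB = 7.84 / 2^14
LSB = 7.84 / 16384
LSB = 0.00047852 V = 0.47851562 mV

0.47851562 mV


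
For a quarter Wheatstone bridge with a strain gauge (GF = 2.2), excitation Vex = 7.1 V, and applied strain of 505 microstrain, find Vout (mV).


Quarter bridge output: Vout = (GF * epsilon * Vex) / 4.
Vout = (2.2 * 505e-6 * 7.1) / 4
Vout = 0.0078881 / 4 V
Vout = 0.00197203 V = 1.972 mV

1.972 mV


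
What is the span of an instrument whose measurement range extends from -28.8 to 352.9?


Span = upper range - lower range.
Span = 352.9 - (-28.8)
Span = 381.7

381.7


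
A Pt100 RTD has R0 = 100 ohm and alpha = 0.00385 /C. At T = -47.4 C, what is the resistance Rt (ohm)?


The RTD equation: Rt = R0 * (1 + alpha * T).
Rt = 100 * (1 + 0.00385 * -47.4)
Rt = 100 * (1 + -0.18249)
Rt = 100 * 0.81751
Rt = 81.751 ohm

81.751 ohm


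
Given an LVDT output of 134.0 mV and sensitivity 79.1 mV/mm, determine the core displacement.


Displacement = Vout / sensitivity.
d = 134.0 / 79.1
d = 1.694 mm

1.694 mm


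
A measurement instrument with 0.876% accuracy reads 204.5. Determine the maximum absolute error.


Absolute error = (accuracy% / 100) * reading.
Error = (0.876 / 100) * 204.5
Error = 0.00876 * 204.5
Error = 1.7914

1.7914


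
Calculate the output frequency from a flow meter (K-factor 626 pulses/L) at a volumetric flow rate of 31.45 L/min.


Frequency = K * Q / 60 (converting L/min to L/s).
f = 626 * 31.45 / 60
f = 19687.7 / 60
f = 328.13 Hz

328.13 Hz


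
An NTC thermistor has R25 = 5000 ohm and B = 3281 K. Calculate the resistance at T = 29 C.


NTC thermistor equation: Rt = R25 * exp(B * (1/T - 1/T25)).
T in Kelvin: 302.15 K, T25 = 298.15 K
1/T - 1/T25 = 1/302.15 - 1/298.15 = -4.44e-05
B * (1/T - 1/T25) = 3281 * -4.44e-05 = -0.1457
Rt = 5000 * exp(-0.1457) = 4322.2 ohm

4322.2 ohm


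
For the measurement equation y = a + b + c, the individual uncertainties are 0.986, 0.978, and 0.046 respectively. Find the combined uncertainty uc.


For a sum of independent quantities, uc = sqrt(u1^2 + u2^2 + u3^2).
uc = sqrt(0.986^2 + 0.978^2 + 0.046^2)
uc = sqrt(0.972196 + 0.956484 + 0.002116)
uc = 1.3895

1.3895


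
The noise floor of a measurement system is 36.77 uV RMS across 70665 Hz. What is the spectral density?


Noise spectral density = Vrms / sqrt(BW).
NSD = 36.77 / sqrt(70665)
NSD = 36.77 / 265.8289
NSD = 0.1383 uV/sqrt(Hz)

0.1383 uV/sqrt(Hz)


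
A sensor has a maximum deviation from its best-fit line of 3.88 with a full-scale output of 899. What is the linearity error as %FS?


Linearity error = (max deviation / full scale) * 100%.
Linearity = (3.88 / 899) * 100
Linearity = 0.432 %FS

0.432 %FS


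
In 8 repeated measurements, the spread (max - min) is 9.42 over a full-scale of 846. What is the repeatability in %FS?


Repeatability = (spread / full scale) * 100%.
R = (9.42 / 846) * 100
R = 1.113 %FS

1.113 %FS


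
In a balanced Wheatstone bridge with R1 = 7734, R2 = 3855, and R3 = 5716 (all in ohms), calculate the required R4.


At balance: R1*R4 = R2*R3, so R4 = R2*R3/R1.
R4 = 3855 * 5716 / 7734
R4 = 22035180 / 7734
R4 = 2849.13 ohm

2849.13 ohm


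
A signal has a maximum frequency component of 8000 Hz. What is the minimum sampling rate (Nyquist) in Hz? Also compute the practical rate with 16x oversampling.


By Nyquist theorem, fs_min = 2 * fmax.
fs_min = 2 * 8000 = 16000 Hz
Practical rate = 16 * fs_min = 16 * 16000 = 256000 Hz

fs_min = 16000 Hz, fs_practical = 256000 Hz


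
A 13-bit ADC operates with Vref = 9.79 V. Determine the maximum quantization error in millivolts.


The maximum quantization error is +/- LSB/2.
LSB = Vref / 2^n = 9.79 / 8192 = 0.00119507 V
Max error = LSB / 2 = 0.00119507 / 2 = 0.00059753 V
Max error = 0.5975 mV

0.5975 mV


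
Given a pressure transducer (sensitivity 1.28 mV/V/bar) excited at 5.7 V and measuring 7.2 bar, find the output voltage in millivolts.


Output = sensitivity * Vex * P.
Vout = 1.28 * 5.7 * 7.2
Vout = 7.296 * 7.2
Vout = 52.53 mV

52.53 mV


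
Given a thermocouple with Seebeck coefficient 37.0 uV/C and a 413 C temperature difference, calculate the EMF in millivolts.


The thermocouple output V = sensitivity * dT.
V = 37.0 uV/C * 413 C
V = 15281.0 uV
V = 15.281 mV

15.281 mV


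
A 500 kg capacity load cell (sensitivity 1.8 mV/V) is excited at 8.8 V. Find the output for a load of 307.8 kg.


Vout = rated_output * Vex * (load / capacity).
Vout = 1.8 * 8.8 * (307.8 / 500)
Vout = 1.8 * 8.8 * 0.6156
Vout = 9.751 mV

9.751 mV


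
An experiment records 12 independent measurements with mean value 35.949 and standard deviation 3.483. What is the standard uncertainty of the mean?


The standard uncertainty for Type A evaluation is u = s / sqrt(n).
u = 3.483 / sqrt(12)
u = 3.483 / 3.4641
u = 1.0055

1.0055


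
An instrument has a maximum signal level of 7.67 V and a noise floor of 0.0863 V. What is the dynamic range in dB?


Dynamic range = 20 * log10(Vmax / Vnoise).
DR = 20 * log10(7.67 / 0.0863)
DR = 20 * log10(88.88)
DR = 38.98 dB

38.98 dB


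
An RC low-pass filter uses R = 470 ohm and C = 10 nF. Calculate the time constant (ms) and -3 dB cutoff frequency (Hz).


Time constant: tau = R * C.
tau = 470 * 1.00e-08 = 4.7e-06 s
tau = 0.0047 ms
Cutoff frequency: fc = 1 / (2*pi*R*C).
fc = 1 / (2*pi*4.7e-06) = 33862.75 Hz

tau = 0.0047 ms, fc = 33862.75 Hz


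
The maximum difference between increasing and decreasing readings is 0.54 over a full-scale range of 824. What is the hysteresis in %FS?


Hysteresis = (max difference / full scale) * 100%.
H = (0.54 / 824) * 100
H = 0.066 %FS

0.066 %FS


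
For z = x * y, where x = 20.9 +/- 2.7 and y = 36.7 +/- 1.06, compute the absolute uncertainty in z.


For a product z = x*y, the relative uncertainty is:
uz/z = sqrt((ux/x)^2 + (uy/y)^2)
Relative uncertainties: ux/x = 2.7/20.9 = 0.129187
uy/y = 1.06/36.7 = 0.028883
z = 20.9 * 36.7 = 767.0
uz = 767.0 * sqrt(0.129187^2 + 0.028883^2) = 101.536

101.536


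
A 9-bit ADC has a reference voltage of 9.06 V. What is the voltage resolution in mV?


The resolution (LSB) of an ADC is Vref / 2^n.
LSB = 9.06 / 2^9
LSB = 9.06 / 512
LSB = 0.01769531 V = 17.6953125 mV

17.6953125 mV


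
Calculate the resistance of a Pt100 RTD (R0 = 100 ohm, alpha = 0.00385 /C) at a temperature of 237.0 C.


The RTD equation: Rt = R0 * (1 + alpha * T).
Rt = 100 * (1 + 0.00385 * 237.0)
Rt = 100 * (1 + 0.91245)
Rt = 100 * 1.91245
Rt = 191.245 ohm

191.245 ohm


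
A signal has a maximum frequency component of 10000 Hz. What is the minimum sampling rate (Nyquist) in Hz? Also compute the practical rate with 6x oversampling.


By Nyquist theorem, fs_min = 2 * fmax.
fs_min = 2 * 10000 = 20000 Hz
Practical rate = 6 * fs_min = 6 * 20000 = 120000 Hz

fs_min = 20000 Hz, fs_practical = 120000 Hz


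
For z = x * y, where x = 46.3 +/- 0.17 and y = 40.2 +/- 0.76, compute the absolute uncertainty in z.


For a product z = x*y, the relative uncertainty is:
uz/z = sqrt((ux/x)^2 + (uy/y)^2)
Relative uncertainties: ux/x = 0.17/46.3 = 0.003672
uy/y = 0.76/40.2 = 0.018905
z = 46.3 * 40.2 = 1861.3
uz = 1861.3 * sqrt(0.003672^2 + 0.018905^2) = 35.845

35.845


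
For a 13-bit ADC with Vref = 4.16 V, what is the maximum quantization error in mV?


The maximum quantization error is +/- LSB/2.
LSB = Vref / 2^n = 4.16 / 8192 = 0.00050781 V
Max error = LSB / 2 = 0.00050781 / 2 = 0.00025391 V
Max error = 0.2539 mV

0.2539 mV


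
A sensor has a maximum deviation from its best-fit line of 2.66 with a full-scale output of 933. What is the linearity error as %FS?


Linearity error = (max deviation / full scale) * 100%.
Linearity = (2.66 / 933) * 100
Linearity = 0.285 %FS

0.285 %FS


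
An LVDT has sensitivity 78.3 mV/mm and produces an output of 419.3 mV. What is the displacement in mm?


Displacement = Vout / sensitivity.
d = 419.3 / 78.3
d = 5.355 mm

5.355 mm


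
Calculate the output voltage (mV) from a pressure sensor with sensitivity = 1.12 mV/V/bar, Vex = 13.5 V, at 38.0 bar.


Output = sensitivity * Vex * P.
Vout = 1.12 * 13.5 * 38.0
Vout = 15.12 * 38.0
Vout = 574.56 mV

574.56 mV


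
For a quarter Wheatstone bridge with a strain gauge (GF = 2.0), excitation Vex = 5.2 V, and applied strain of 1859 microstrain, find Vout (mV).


Quarter bridge output: Vout = (GF * epsilon * Vex) / 4.
Vout = (2.0 * 1859e-6 * 5.2) / 4
Vout = 0.0193336 / 4 V
Vout = 0.0048334 V = 4.8334 mV

4.8334 mV


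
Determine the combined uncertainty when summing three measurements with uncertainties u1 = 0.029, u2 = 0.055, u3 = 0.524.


For a sum of independent quantities, uc = sqrt(u1^2 + u2^2 + u3^2).
uc = sqrt(0.029^2 + 0.055^2 + 0.524^2)
uc = sqrt(0.000841 + 0.003025 + 0.274576)
uc = 0.5277

0.5277


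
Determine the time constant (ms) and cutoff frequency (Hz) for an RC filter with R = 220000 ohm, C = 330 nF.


Time constant: tau = R * C.
tau = 220000 * 3.30e-07 = 0.0726 s
tau = 72.6 ms
Cutoff frequency: fc = 1 / (2*pi*R*C).
fc = 1 / (2*pi*0.0726) = 2.19 Hz

tau = 72.6 ms, fc = 2.19 Hz


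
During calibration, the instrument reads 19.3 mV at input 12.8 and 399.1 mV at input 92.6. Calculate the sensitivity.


Sensitivity = (y2 - y1) / (x2 - x1).
S = (399.1 - 19.3) / (92.6 - 12.8)
S = 379.8 / 79.8
S = 4.7594 mV/unit

4.7594 mV/unit


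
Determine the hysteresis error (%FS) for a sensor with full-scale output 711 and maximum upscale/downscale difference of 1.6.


Hysteresis = (max difference / full scale) * 100%.
H = (1.6 / 711) * 100
H = 0.225 %FS

0.225 %FS


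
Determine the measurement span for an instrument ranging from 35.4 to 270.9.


Span = upper range - lower range.
Span = 270.9 - (35.4)
Span = 235.5

235.5


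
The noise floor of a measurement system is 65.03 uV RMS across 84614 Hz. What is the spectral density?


Noise spectral density = Vrms / sqrt(BW).
NSD = 65.03 / sqrt(84614)
NSD = 65.03 / 290.8849
NSD = 0.2236 uV/sqrt(Hz)

0.2236 uV/sqrt(Hz)


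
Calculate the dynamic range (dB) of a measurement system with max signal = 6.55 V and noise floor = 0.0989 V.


Dynamic range = 20 * log10(Vmax / Vnoise).
DR = 20 * log10(6.55 / 0.0989)
DR = 20 * log10(66.23)
DR = 36.42 dB

36.42 dB


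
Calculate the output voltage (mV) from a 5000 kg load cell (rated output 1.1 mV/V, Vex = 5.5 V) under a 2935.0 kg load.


Vout = rated_output * Vex * (load / capacity).
Vout = 1.1 * 5.5 * (2935.0 / 5000)
Vout = 1.1 * 5.5 * 0.587
Vout = 3.551 mV

3.551 mV


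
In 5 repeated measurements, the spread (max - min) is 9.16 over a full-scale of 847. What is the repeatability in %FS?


Repeatability = (spread / full scale) * 100%.
R = (9.16 / 847) * 100
R = 1.081 %FS

1.081 %FS


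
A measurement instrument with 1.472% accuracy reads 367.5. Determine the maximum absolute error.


Absolute error = (accuracy% / 100) * reading.
Error = (1.472 / 100) * 367.5
Error = 0.01472 * 367.5
Error = 5.4096

5.4096


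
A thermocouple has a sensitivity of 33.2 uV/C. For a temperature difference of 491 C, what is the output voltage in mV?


The thermocouple output V = sensitivity * dT.
V = 33.2 uV/C * 491 C
V = 16301.2 uV
V = 16.301 mV

16.301 mV


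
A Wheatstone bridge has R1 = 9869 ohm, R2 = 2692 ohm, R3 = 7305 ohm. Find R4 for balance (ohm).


At balance: R1*R4 = R2*R3, so R4 = R2*R3/R1.
R4 = 2692 * 7305 / 9869
R4 = 19665060 / 9869
R4 = 1992.61 ohm

1992.61 ohm


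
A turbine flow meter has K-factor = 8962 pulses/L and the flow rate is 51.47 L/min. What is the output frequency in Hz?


Frequency = K * Q / 60 (converting L/min to L/s).
f = 8962 * 51.47 / 60
f = 461274.14 / 60
f = 7687.9 Hz

7687.9 Hz


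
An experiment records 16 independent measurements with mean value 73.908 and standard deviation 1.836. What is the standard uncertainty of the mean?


The standard uncertainty for Type A evaluation is u = s / sqrt(n).
u = 1.836 / sqrt(16)
u = 1.836 / 4.0
u = 0.459

0.459


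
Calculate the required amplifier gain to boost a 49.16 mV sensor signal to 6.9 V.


Gain = Vout / Vin (converting to same units).
G = 6.9 V / 49.16 mV
G = 6900.0 mV / 49.16 mV
G = 140.36

140.36


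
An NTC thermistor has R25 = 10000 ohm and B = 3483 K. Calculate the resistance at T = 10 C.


NTC thermistor equation: Rt = R25 * exp(B * (1/T - 1/T25)).
T in Kelvin: 283.15 K, T25 = 298.15 K
1/T - 1/T25 = 1/283.15 - 1/298.15 = 0.00017768
B * (1/T - 1/T25) = 3483 * 0.00017768 = 0.6189
Rt = 10000 * exp(0.6189) = 18568.1 ohm

18568.1 ohm


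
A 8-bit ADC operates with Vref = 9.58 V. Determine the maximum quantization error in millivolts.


The maximum quantization error is +/- LSB/2.
LSB = Vref / 2^n = 9.58 / 256 = 0.03742188 V
Max error = LSB / 2 = 0.03742188 / 2 = 0.01871094 V
Max error = 18.7109 mV

18.7109 mV


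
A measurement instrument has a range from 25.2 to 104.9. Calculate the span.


Span = upper range - lower range.
Span = 104.9 - (25.2)
Span = 79.7

79.7


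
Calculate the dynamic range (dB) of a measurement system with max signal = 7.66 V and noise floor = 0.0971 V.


Dynamic range = 20 * log10(Vmax / Vnoise).
DR = 20 * log10(7.66 / 0.0971)
DR = 20 * log10(78.89)
DR = 37.94 dB

37.94 dB


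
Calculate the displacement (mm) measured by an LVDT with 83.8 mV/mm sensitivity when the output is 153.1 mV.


Displacement = Vout / sensitivity.
d = 153.1 / 83.8
d = 1.827 mm

1.827 mm


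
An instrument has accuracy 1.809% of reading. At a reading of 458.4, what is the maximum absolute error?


Absolute error = (accuracy% / 100) * reading.
Error = (1.809 / 100) * 458.4
Error = 0.01809 * 458.4
Error = 8.2925

8.2925


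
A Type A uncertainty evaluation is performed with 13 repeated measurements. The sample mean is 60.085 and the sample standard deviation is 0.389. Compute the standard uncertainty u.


The standard uncertainty for Type A evaluation is u = s / sqrt(n).
u = 0.389 / sqrt(13)
u = 0.389 / 3.6056
u = 0.1079

0.1079


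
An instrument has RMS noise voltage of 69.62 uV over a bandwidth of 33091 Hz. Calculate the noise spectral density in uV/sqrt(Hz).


Noise spectral density = Vrms / sqrt(BW).
NSD = 69.62 / sqrt(33091)
NSD = 69.62 / 181.9093
NSD = 0.3827 uV/sqrt(Hz)

0.3827 uV/sqrt(Hz)


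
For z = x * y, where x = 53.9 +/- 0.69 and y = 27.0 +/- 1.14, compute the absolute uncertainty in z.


For a product z = x*y, the relative uncertainty is:
uz/z = sqrt((ux/x)^2 + (uy/y)^2)
Relative uncertainties: ux/x = 0.69/53.9 = 0.012801
uy/y = 1.14/27.0 = 0.042222
z = 53.9 * 27.0 = 1455.3
uz = 1455.3 * sqrt(0.012801^2 + 0.042222^2) = 64.208

64.208
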